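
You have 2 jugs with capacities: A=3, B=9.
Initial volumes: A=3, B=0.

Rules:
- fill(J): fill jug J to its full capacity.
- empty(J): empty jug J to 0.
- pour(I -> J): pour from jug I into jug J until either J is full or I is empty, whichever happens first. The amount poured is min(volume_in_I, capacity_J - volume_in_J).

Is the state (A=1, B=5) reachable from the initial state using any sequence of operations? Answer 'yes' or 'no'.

Answer: no

Derivation:
BFS explored all 8 reachable states.
Reachable set includes: (0,0), (0,3), (0,6), (0,9), (3,0), (3,3), (3,6), (3,9)
Target (A=1, B=5) not in reachable set → no.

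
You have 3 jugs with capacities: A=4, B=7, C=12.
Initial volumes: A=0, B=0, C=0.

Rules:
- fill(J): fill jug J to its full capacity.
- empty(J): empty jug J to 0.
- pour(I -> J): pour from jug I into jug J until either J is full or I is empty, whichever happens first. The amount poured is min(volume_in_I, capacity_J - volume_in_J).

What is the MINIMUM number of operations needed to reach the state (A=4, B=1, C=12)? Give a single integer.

BFS from (A=0, B=0, C=0). One shortest path:
  1. fill(C) -> (A=0 B=0 C=12)
  2. pour(C -> A) -> (A=4 B=0 C=8)
  3. pour(C -> B) -> (A=4 B=7 C=1)
  4. empty(B) -> (A=4 B=0 C=1)
  5. pour(C -> B) -> (A=4 B=1 C=0)
  6. fill(C) -> (A=4 B=1 C=12)
Reached target in 6 moves.

Answer: 6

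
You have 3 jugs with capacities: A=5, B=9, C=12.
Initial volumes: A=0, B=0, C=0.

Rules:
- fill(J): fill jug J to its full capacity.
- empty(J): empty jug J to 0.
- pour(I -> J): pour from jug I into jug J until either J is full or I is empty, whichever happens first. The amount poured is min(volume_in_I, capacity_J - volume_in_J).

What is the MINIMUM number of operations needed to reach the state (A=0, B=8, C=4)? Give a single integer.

BFS from (A=0, B=0, C=0). One shortest path:
  1. fill(C) -> (A=0 B=0 C=12)
  2. pour(C -> B) -> (A=0 B=9 C=3)
  3. pour(B -> A) -> (A=5 B=4 C=3)
  4. pour(A -> C) -> (A=0 B=4 C=8)
  5. pour(B -> A) -> (A=4 B=0 C=8)
  6. pour(C -> B) -> (A=4 B=8 C=0)
  7. pour(A -> C) -> (A=0 B=8 C=4)
Reached target in 7 moves.

Answer: 7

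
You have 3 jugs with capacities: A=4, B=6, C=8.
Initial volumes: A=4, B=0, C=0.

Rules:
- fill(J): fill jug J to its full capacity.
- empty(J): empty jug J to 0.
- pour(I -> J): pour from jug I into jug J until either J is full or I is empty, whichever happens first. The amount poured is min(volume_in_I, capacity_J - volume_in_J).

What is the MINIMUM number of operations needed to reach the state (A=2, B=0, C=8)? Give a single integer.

BFS from (A=4, B=0, C=0). One shortest path:
  1. fill(B) -> (A=4 B=6 C=0)
  2. pour(B -> C) -> (A=4 B=0 C=6)
  3. pour(A -> C) -> (A=2 B=0 C=8)
Reached target in 3 moves.

Answer: 3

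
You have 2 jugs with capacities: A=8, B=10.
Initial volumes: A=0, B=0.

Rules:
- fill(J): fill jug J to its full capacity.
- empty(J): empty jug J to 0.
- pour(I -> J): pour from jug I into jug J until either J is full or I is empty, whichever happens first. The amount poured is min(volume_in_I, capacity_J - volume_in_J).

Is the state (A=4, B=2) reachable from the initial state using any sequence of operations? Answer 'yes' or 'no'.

BFS explored all 18 reachable states.
Reachable set includes: (0,0), (0,2), (0,4), (0,6), (0,8), (0,10), (2,0), (2,10), (4,0), (4,10), (6,0), (6,10) ...
Target (A=4, B=2) not in reachable set → no.

Answer: no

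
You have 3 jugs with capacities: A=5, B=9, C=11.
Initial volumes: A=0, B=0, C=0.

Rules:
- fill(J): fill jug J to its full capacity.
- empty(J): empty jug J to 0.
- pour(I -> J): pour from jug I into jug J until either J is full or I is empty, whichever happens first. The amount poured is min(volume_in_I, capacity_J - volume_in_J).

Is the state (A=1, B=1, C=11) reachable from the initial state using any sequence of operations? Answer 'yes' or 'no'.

BFS from (A=0, B=0, C=0):
  1. fill(C) -> (A=0 B=0 C=11)
  2. pour(C -> A) -> (A=5 B=0 C=6)
  3. pour(A -> B) -> (A=0 B=5 C=6)
  4. pour(C -> A) -> (A=5 B=5 C=1)
  5. pour(A -> B) -> (A=1 B=9 C=1)
  6. empty(B) -> (A=1 B=0 C=1)
  7. pour(C -> B) -> (A=1 B=1 C=0)
  8. fill(C) -> (A=1 B=1 C=11)
Target reached → yes.

Answer: yes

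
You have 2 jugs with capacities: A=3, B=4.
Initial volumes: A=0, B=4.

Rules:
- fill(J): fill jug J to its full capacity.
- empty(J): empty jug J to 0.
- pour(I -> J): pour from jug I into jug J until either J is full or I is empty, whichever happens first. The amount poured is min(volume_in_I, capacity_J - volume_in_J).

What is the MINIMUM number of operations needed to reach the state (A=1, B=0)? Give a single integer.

BFS from (A=0, B=4). One shortest path:
  1. pour(B -> A) -> (A=3 B=1)
  2. empty(A) -> (A=0 B=1)
  3. pour(B -> A) -> (A=1 B=0)
Reached target in 3 moves.

Answer: 3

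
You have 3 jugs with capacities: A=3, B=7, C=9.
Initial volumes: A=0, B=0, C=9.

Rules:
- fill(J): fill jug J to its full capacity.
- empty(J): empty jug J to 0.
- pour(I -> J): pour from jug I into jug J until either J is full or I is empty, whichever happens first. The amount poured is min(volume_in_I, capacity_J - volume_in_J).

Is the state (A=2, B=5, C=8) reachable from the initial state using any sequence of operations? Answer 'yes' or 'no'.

Answer: no

Derivation:
BFS explored all 224 reachable states.
Reachable set includes: (0,0,0), (0,0,1), (0,0,2), (0,0,3), (0,0,4), (0,0,5), (0,0,6), (0,0,7), (0,0,8), (0,0,9), (0,1,0), (0,1,1) ...
Target (A=2, B=5, C=8) not in reachable set → no.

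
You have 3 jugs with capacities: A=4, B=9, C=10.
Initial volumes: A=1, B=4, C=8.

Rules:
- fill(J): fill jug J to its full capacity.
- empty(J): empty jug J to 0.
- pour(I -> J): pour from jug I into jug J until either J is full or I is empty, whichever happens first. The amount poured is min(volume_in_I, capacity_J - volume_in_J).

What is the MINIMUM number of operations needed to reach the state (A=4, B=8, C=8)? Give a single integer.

Answer: 3

Derivation:
BFS from (A=1, B=4, C=8). One shortest path:
  1. fill(A) -> (A=4 B=4 C=8)
  2. pour(A -> B) -> (A=0 B=8 C=8)
  3. fill(A) -> (A=4 B=8 C=8)
Reached target in 3 moves.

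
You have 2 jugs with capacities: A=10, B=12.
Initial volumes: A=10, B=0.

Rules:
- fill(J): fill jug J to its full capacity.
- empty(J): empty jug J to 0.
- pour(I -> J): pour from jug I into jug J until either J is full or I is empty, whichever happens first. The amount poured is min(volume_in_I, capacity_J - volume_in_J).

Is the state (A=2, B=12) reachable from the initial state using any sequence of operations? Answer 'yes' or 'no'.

Answer: yes

Derivation:
BFS from (A=10, B=0):
  1. empty(A) -> (A=0 B=0)
  2. fill(B) -> (A=0 B=12)
  3. pour(B -> A) -> (A=10 B=2)
  4. empty(A) -> (A=0 B=2)
  5. pour(B -> A) -> (A=2 B=0)
  6. fill(B) -> (A=2 B=12)
Target reached → yes.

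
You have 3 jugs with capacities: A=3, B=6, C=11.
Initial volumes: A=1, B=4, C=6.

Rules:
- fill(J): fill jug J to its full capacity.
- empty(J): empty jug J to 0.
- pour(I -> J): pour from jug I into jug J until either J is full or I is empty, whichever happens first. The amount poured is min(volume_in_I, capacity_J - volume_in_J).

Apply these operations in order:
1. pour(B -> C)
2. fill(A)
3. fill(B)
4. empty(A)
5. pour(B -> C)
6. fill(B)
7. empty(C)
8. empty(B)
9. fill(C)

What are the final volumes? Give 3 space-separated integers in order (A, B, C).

Step 1: pour(B -> C) -> (A=1 B=0 C=10)
Step 2: fill(A) -> (A=3 B=0 C=10)
Step 3: fill(B) -> (A=3 B=6 C=10)
Step 4: empty(A) -> (A=0 B=6 C=10)
Step 5: pour(B -> C) -> (A=0 B=5 C=11)
Step 6: fill(B) -> (A=0 B=6 C=11)
Step 7: empty(C) -> (A=0 B=6 C=0)
Step 8: empty(B) -> (A=0 B=0 C=0)
Step 9: fill(C) -> (A=0 B=0 C=11)

Answer: 0 0 11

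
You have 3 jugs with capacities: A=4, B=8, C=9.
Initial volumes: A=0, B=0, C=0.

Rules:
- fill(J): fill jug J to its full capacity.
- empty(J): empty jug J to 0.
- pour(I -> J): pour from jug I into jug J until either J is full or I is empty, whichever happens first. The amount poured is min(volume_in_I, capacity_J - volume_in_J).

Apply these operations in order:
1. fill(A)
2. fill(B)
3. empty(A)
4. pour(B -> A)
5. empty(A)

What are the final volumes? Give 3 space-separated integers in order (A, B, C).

Answer: 0 4 0

Derivation:
Step 1: fill(A) -> (A=4 B=0 C=0)
Step 2: fill(B) -> (A=4 B=8 C=0)
Step 3: empty(A) -> (A=0 B=8 C=0)
Step 4: pour(B -> A) -> (A=4 B=4 C=0)
Step 5: empty(A) -> (A=0 B=4 C=0)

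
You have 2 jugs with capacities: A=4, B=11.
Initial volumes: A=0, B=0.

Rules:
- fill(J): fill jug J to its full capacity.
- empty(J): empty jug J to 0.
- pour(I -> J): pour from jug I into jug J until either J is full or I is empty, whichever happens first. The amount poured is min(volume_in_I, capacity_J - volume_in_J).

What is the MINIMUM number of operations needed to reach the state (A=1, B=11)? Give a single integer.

BFS from (A=0, B=0). One shortest path:
  1. fill(A) -> (A=4 B=0)
  2. pour(A -> B) -> (A=0 B=4)
  3. fill(A) -> (A=4 B=4)
  4. pour(A -> B) -> (A=0 B=8)
  5. fill(A) -> (A=4 B=8)
  6. pour(A -> B) -> (A=1 B=11)
Reached target in 6 moves.

Answer: 6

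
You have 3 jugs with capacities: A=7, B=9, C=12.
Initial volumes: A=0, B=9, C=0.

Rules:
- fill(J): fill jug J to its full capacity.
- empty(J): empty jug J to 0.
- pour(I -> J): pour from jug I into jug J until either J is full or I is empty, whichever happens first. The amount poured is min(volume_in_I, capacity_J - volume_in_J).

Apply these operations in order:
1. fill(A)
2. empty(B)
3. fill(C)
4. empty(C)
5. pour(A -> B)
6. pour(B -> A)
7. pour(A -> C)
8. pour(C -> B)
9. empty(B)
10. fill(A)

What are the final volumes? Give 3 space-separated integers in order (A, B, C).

Answer: 7 0 0

Derivation:
Step 1: fill(A) -> (A=7 B=9 C=0)
Step 2: empty(B) -> (A=7 B=0 C=0)
Step 3: fill(C) -> (A=7 B=0 C=12)
Step 4: empty(C) -> (A=7 B=0 C=0)
Step 5: pour(A -> B) -> (A=0 B=7 C=0)
Step 6: pour(B -> A) -> (A=7 B=0 C=0)
Step 7: pour(A -> C) -> (A=0 B=0 C=7)
Step 8: pour(C -> B) -> (A=0 B=7 C=0)
Step 9: empty(B) -> (A=0 B=0 C=0)
Step 10: fill(A) -> (A=7 B=0 C=0)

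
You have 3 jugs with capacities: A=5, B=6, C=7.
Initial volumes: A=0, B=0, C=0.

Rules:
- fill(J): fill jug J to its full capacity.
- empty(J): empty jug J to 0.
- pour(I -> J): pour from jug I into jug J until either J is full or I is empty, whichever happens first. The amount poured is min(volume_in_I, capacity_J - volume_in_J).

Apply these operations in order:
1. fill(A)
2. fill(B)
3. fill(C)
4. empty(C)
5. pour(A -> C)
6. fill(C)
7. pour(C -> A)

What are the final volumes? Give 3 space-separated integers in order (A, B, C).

Step 1: fill(A) -> (A=5 B=0 C=0)
Step 2: fill(B) -> (A=5 B=6 C=0)
Step 3: fill(C) -> (A=5 B=6 C=7)
Step 4: empty(C) -> (A=5 B=6 C=0)
Step 5: pour(A -> C) -> (A=0 B=6 C=5)
Step 6: fill(C) -> (A=0 B=6 C=7)
Step 7: pour(C -> A) -> (A=5 B=6 C=2)

Answer: 5 6 2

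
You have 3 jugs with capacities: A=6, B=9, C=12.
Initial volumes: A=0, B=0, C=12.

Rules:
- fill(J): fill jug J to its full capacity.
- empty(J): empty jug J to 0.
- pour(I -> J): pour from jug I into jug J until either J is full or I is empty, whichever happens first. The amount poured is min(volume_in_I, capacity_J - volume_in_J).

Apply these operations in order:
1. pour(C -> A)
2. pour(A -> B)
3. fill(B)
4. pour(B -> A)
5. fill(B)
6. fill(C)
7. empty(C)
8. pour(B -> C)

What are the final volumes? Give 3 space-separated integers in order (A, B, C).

Step 1: pour(C -> A) -> (A=6 B=0 C=6)
Step 2: pour(A -> B) -> (A=0 B=6 C=6)
Step 3: fill(B) -> (A=0 B=9 C=6)
Step 4: pour(B -> A) -> (A=6 B=3 C=6)
Step 5: fill(B) -> (A=6 B=9 C=6)
Step 6: fill(C) -> (A=6 B=9 C=12)
Step 7: empty(C) -> (A=6 B=9 C=0)
Step 8: pour(B -> C) -> (A=6 B=0 C=9)

Answer: 6 0 9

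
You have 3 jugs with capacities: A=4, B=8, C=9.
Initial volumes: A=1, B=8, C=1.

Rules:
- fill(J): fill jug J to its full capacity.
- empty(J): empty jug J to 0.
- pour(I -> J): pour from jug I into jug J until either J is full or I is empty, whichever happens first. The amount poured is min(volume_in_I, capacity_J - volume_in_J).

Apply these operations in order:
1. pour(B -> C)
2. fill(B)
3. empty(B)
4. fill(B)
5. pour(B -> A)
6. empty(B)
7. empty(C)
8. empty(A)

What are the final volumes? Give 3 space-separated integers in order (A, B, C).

Answer: 0 0 0

Derivation:
Step 1: pour(B -> C) -> (A=1 B=0 C=9)
Step 2: fill(B) -> (A=1 B=8 C=9)
Step 3: empty(B) -> (A=1 B=0 C=9)
Step 4: fill(B) -> (A=1 B=8 C=9)
Step 5: pour(B -> A) -> (A=4 B=5 C=9)
Step 6: empty(B) -> (A=4 B=0 C=9)
Step 7: empty(C) -> (A=4 B=0 C=0)
Step 8: empty(A) -> (A=0 B=0 C=0)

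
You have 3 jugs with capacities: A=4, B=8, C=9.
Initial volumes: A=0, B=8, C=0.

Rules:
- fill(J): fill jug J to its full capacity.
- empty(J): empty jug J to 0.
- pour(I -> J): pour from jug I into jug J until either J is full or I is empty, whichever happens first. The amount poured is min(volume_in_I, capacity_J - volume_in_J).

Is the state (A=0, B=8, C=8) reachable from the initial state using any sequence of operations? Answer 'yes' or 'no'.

Answer: yes

Derivation:
BFS from (A=0, B=8, C=0):
  1. pour(B -> C) -> (A=0 B=0 C=8)
  2. fill(B) -> (A=0 B=8 C=8)
Target reached → yes.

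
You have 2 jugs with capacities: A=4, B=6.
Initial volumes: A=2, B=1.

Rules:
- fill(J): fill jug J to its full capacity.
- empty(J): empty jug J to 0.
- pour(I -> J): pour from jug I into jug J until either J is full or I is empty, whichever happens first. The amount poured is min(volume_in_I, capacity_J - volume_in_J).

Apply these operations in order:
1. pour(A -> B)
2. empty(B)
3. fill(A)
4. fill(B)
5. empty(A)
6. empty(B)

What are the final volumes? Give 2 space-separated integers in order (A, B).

Step 1: pour(A -> B) -> (A=0 B=3)
Step 2: empty(B) -> (A=0 B=0)
Step 3: fill(A) -> (A=4 B=0)
Step 4: fill(B) -> (A=4 B=6)
Step 5: empty(A) -> (A=0 B=6)
Step 6: empty(B) -> (A=0 B=0)

Answer: 0 0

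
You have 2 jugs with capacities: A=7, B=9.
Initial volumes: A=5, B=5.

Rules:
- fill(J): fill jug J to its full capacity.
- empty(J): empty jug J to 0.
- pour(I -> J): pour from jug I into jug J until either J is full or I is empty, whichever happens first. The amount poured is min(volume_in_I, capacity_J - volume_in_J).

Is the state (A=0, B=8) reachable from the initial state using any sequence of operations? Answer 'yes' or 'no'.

BFS from (A=5, B=5):
  1. pour(A -> B) -> (A=1 B=9)
  2. empty(B) -> (A=1 B=0)
  3. pour(A -> B) -> (A=0 B=1)
  4. fill(A) -> (A=7 B=1)
  5. pour(A -> B) -> (A=0 B=8)
Target reached → yes.

Answer: yes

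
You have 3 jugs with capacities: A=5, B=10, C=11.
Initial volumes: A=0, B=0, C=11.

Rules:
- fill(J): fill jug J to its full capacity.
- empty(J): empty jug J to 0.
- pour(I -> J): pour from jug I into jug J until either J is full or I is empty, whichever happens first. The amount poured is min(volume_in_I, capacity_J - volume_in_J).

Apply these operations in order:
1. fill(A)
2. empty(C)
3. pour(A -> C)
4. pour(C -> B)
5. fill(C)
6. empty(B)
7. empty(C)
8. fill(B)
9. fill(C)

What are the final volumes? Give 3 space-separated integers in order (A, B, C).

Step 1: fill(A) -> (A=5 B=0 C=11)
Step 2: empty(C) -> (A=5 B=0 C=0)
Step 3: pour(A -> C) -> (A=0 B=0 C=5)
Step 4: pour(C -> B) -> (A=0 B=5 C=0)
Step 5: fill(C) -> (A=0 B=5 C=11)
Step 6: empty(B) -> (A=0 B=0 C=11)
Step 7: empty(C) -> (A=0 B=0 C=0)
Step 8: fill(B) -> (A=0 B=10 C=0)
Step 9: fill(C) -> (A=0 B=10 C=11)

Answer: 0 10 11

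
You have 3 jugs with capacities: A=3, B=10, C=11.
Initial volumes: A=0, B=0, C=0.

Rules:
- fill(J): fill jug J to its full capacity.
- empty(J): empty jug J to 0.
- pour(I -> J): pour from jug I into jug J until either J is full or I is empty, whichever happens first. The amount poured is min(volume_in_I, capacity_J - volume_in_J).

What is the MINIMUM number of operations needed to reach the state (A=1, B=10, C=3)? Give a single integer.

Answer: 6

Derivation:
BFS from (A=0, B=0, C=0). One shortest path:
  1. fill(C) -> (A=0 B=0 C=11)
  2. pour(C -> A) -> (A=3 B=0 C=8)
  3. pour(C -> B) -> (A=3 B=8 C=0)
  4. pour(A -> C) -> (A=0 B=8 C=3)
  5. fill(A) -> (A=3 B=8 C=3)
  6. pour(A -> B) -> (A=1 B=10 C=3)
Reached target in 6 moves.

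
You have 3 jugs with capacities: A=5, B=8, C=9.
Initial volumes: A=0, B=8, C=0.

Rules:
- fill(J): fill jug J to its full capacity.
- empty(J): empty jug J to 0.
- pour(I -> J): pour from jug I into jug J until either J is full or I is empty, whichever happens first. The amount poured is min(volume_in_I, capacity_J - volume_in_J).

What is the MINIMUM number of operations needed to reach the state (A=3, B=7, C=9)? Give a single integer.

Answer: 7

Derivation:
BFS from (A=0, B=8, C=0). One shortest path:
  1. pour(B -> A) -> (A=5 B=3 C=0)
  2. empty(A) -> (A=0 B=3 C=0)
  3. pour(B -> A) -> (A=3 B=0 C=0)
  4. fill(B) -> (A=3 B=8 C=0)
  5. pour(B -> C) -> (A=3 B=0 C=8)
  6. fill(B) -> (A=3 B=8 C=8)
  7. pour(B -> C) -> (A=3 B=7 C=9)
Reached target in 7 moves.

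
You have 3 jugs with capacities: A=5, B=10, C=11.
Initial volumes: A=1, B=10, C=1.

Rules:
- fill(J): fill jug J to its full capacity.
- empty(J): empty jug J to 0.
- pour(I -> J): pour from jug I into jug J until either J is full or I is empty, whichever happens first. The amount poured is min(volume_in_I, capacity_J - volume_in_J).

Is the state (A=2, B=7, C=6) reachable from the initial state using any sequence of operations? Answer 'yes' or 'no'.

BFS explored all 432 reachable states.
Reachable set includes: (0,0,0), (0,0,1), (0,0,2), (0,0,3), (0,0,4), (0,0,5), (0,0,6), (0,0,7), (0,0,8), (0,0,9), (0,0,10), (0,0,11) ...
Target (A=2, B=7, C=6) not in reachable set → no.

Answer: no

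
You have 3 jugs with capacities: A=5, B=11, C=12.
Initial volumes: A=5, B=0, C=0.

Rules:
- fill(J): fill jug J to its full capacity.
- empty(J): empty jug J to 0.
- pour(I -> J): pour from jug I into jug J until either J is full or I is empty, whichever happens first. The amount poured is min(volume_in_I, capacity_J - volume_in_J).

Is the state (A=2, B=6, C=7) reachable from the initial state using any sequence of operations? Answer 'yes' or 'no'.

BFS explored all 496 reachable states.
Reachable set includes: (0,0,0), (0,0,1), (0,0,2), (0,0,3), (0,0,4), (0,0,5), (0,0,6), (0,0,7), (0,0,8), (0,0,9), (0,0,10), (0,0,11) ...
Target (A=2, B=6, C=7) not in reachable set → no.

Answer: no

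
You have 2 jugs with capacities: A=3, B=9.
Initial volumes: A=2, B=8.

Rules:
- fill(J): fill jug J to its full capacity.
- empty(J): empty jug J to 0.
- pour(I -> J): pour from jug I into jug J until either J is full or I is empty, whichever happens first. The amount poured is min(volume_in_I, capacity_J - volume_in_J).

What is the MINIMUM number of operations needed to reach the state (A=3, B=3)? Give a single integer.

Answer: 4

Derivation:
BFS from (A=2, B=8). One shortest path:
  1. fill(A) -> (A=3 B=8)
  2. empty(B) -> (A=3 B=0)
  3. pour(A -> B) -> (A=0 B=3)
  4. fill(A) -> (A=3 B=3)
Reached target in 4 moves.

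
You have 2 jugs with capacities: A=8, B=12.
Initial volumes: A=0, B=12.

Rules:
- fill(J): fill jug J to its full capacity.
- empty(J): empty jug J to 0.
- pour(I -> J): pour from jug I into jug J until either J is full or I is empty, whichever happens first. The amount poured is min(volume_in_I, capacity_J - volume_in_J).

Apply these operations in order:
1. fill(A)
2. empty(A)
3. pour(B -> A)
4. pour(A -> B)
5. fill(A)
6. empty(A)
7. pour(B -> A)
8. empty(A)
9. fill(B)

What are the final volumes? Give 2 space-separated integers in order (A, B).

Answer: 0 12

Derivation:
Step 1: fill(A) -> (A=8 B=12)
Step 2: empty(A) -> (A=0 B=12)
Step 3: pour(B -> A) -> (A=8 B=4)
Step 4: pour(A -> B) -> (A=0 B=12)
Step 5: fill(A) -> (A=8 B=12)
Step 6: empty(A) -> (A=0 B=12)
Step 7: pour(B -> A) -> (A=8 B=4)
Step 8: empty(A) -> (A=0 B=4)
Step 9: fill(B) -> (A=0 B=12)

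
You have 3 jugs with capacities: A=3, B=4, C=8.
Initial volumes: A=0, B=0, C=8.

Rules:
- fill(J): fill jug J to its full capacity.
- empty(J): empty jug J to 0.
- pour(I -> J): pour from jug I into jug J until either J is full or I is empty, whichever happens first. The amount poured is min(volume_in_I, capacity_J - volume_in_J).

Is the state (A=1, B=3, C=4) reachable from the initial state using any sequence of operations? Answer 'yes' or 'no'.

BFS explored all 138 reachable states.
Reachable set includes: (0,0,0), (0,0,1), (0,0,2), (0,0,3), (0,0,4), (0,0,5), (0,0,6), (0,0,7), (0,0,8), (0,1,0), (0,1,1), (0,1,2) ...
Target (A=1, B=3, C=4) not in reachable set → no.

Answer: no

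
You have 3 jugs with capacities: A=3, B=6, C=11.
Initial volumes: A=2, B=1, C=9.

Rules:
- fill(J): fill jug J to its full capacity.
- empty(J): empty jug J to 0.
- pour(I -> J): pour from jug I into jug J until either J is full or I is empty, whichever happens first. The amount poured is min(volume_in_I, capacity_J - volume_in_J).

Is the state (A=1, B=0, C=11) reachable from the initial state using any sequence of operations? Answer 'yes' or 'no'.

Answer: yes

Derivation:
BFS from (A=2, B=1, C=9):
  1. pour(A -> C) -> (A=0 B=1 C=11)
  2. pour(B -> A) -> (A=1 B=0 C=11)
Target reached → yes.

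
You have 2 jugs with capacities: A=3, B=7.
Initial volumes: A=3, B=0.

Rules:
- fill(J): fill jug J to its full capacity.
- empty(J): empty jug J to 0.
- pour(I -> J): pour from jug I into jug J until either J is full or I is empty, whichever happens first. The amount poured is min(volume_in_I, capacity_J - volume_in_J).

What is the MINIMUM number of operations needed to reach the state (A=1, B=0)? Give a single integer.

BFS from (A=3, B=0). One shortest path:
  1. empty(A) -> (A=0 B=0)
  2. fill(B) -> (A=0 B=7)
  3. pour(B -> A) -> (A=3 B=4)
  4. empty(A) -> (A=0 B=4)
  5. pour(B -> A) -> (A=3 B=1)
  6. empty(A) -> (A=0 B=1)
  7. pour(B -> A) -> (A=1 B=0)
Reached target in 7 moves.

Answer: 7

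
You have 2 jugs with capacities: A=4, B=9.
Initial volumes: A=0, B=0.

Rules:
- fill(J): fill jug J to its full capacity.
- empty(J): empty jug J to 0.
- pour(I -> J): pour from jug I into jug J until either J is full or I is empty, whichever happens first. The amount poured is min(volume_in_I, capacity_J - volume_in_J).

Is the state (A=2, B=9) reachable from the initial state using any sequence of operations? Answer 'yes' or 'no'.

Answer: yes

Derivation:
BFS from (A=0, B=0):
  1. fill(A) -> (A=4 B=0)
  2. pour(A -> B) -> (A=0 B=4)
  3. fill(A) -> (A=4 B=4)
  4. pour(A -> B) -> (A=0 B=8)
  5. fill(A) -> (A=4 B=8)
  6. pour(A -> B) -> (A=3 B=9)
  7. empty(B) -> (A=3 B=0)
  8. pour(A -> B) -> (A=0 B=3)
  9. fill(A) -> (A=4 B=3)
  10. pour(A -> B) -> (A=0 B=7)
  11. fill(A) -> (A=4 B=7)
  12. pour(A -> B) -> (A=2 B=9)
Target reached → yes.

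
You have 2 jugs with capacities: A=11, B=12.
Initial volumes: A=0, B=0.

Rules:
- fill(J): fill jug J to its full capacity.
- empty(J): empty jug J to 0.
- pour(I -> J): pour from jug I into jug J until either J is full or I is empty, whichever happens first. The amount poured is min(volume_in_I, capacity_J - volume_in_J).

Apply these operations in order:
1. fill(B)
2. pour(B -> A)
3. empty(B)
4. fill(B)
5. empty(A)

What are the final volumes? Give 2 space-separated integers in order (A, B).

Step 1: fill(B) -> (A=0 B=12)
Step 2: pour(B -> A) -> (A=11 B=1)
Step 3: empty(B) -> (A=11 B=0)
Step 4: fill(B) -> (A=11 B=12)
Step 5: empty(A) -> (A=0 B=12)

Answer: 0 12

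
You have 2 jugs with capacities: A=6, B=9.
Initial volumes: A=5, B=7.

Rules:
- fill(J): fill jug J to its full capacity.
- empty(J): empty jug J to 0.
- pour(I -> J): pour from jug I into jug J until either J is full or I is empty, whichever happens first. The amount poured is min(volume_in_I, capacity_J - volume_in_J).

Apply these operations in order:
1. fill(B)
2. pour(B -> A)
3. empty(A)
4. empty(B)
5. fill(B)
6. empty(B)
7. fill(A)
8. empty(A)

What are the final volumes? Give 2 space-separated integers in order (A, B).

Step 1: fill(B) -> (A=5 B=9)
Step 2: pour(B -> A) -> (A=6 B=8)
Step 3: empty(A) -> (A=0 B=8)
Step 4: empty(B) -> (A=0 B=0)
Step 5: fill(B) -> (A=0 B=9)
Step 6: empty(B) -> (A=0 B=0)
Step 7: fill(A) -> (A=6 B=0)
Step 8: empty(A) -> (A=0 B=0)

Answer: 0 0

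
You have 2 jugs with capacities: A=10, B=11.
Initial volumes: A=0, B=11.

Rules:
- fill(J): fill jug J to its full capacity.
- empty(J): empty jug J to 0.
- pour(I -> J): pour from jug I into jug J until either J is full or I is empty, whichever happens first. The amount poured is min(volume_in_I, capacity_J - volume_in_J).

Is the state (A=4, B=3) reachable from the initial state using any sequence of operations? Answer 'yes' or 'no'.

BFS explored all 42 reachable states.
Reachable set includes: (0,0), (0,1), (0,2), (0,3), (0,4), (0,5), (0,6), (0,7), (0,8), (0,9), (0,10), (0,11) ...
Target (A=4, B=3) not in reachable set → no.

Answer: no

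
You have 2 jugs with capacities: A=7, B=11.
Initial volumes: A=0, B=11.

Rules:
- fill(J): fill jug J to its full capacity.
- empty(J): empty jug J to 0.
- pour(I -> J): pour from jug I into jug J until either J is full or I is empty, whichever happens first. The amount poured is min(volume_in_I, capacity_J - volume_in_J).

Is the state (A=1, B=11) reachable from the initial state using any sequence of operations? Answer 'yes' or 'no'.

BFS from (A=0, B=11):
  1. pour(B -> A) -> (A=7 B=4)
  2. empty(A) -> (A=0 B=4)
  3. pour(B -> A) -> (A=4 B=0)
  4. fill(B) -> (A=4 B=11)
  5. pour(B -> A) -> (A=7 B=8)
  6. empty(A) -> (A=0 B=8)
  7. pour(B -> A) -> (A=7 B=1)
  8. empty(A) -> (A=0 B=1)
  9. pour(B -> A) -> (A=1 B=0)
  10. fill(B) -> (A=1 B=11)
Target reached → yes.

Answer: yes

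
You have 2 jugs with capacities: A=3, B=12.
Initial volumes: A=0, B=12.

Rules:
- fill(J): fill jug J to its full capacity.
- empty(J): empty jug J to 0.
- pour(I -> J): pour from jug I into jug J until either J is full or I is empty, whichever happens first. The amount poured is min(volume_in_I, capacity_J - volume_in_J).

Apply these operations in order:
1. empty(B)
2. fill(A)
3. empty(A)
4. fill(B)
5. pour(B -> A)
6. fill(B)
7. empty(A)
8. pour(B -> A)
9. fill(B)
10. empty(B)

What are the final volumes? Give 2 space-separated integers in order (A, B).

Step 1: empty(B) -> (A=0 B=0)
Step 2: fill(A) -> (A=3 B=0)
Step 3: empty(A) -> (A=0 B=0)
Step 4: fill(B) -> (A=0 B=12)
Step 5: pour(B -> A) -> (A=3 B=9)
Step 6: fill(B) -> (A=3 B=12)
Step 7: empty(A) -> (A=0 B=12)
Step 8: pour(B -> A) -> (A=3 B=9)
Step 9: fill(B) -> (A=3 B=12)
Step 10: empty(B) -> (A=3 B=0)

Answer: 3 0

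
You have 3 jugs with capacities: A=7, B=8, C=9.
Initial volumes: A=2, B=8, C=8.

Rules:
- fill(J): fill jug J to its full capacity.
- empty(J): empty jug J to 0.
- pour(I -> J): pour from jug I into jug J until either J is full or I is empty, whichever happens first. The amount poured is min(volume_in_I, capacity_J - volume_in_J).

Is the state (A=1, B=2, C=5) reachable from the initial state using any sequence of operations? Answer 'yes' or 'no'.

Answer: no

Derivation:
BFS explored all 384 reachable states.
Reachable set includes: (0,0,0), (0,0,1), (0,0,2), (0,0,3), (0,0,4), (0,0,5), (0,0,6), (0,0,7), (0,0,8), (0,0,9), (0,1,0), (0,1,1) ...
Target (A=1, B=2, C=5) not in reachable set → no.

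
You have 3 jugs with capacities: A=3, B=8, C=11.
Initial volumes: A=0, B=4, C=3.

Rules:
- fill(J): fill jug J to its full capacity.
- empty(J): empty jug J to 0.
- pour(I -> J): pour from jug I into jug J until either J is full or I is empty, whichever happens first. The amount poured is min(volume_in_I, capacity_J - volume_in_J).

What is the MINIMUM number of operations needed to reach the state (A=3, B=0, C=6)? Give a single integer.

BFS from (A=0, B=4, C=3). One shortest path:
  1. fill(A) -> (A=3 B=4 C=3)
  2. empty(B) -> (A=3 B=0 C=3)
  3. pour(A -> C) -> (A=0 B=0 C=6)
  4. fill(A) -> (A=3 B=0 C=6)
Reached target in 4 moves.

Answer: 4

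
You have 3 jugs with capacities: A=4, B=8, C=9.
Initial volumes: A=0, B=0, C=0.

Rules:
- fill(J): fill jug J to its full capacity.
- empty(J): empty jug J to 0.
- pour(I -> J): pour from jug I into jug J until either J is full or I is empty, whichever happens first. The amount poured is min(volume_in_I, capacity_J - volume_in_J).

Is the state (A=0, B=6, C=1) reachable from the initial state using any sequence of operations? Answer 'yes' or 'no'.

BFS from (A=0, B=0, C=0):
  1. fill(A) -> (A=4 B=0 C=0)
  2. fill(B) -> (A=4 B=8 C=0)
  3. pour(B -> C) -> (A=4 B=0 C=8)
  4. fill(B) -> (A=4 B=8 C=8)
  5. pour(A -> C) -> (A=3 B=8 C=9)
  6. empty(C) -> (A=3 B=8 C=0)
  7. pour(B -> C) -> (A=3 B=0 C=8)
  8. pour(A -> C) -> (A=2 B=0 C=9)
  9. pour(C -> B) -> (A=2 B=8 C=1)
  10. pour(B -> A) -> (A=4 B=6 C=1)
  11. empty(A) -> (A=0 B=6 C=1)
Target reached → yes.

Answer: yes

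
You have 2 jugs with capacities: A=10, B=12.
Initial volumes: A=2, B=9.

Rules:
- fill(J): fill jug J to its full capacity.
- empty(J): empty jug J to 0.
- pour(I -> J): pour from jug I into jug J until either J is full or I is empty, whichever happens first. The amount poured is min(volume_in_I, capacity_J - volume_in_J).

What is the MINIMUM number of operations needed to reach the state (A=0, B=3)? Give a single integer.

Answer: 6

Derivation:
BFS from (A=2, B=9). One shortest path:
  1. pour(B -> A) -> (A=10 B=1)
  2. empty(A) -> (A=0 B=1)
  3. pour(B -> A) -> (A=1 B=0)
  4. fill(B) -> (A=1 B=12)
  5. pour(B -> A) -> (A=10 B=3)
  6. empty(A) -> (A=0 B=3)
Reached target in 6 moves.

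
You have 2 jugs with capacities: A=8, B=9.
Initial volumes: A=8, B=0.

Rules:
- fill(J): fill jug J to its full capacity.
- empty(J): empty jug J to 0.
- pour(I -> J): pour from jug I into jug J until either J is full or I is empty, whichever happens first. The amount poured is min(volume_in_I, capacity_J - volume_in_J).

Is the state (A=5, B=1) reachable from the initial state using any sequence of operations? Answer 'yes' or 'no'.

BFS explored all 34 reachable states.
Reachable set includes: (0,0), (0,1), (0,2), (0,3), (0,4), (0,5), (0,6), (0,7), (0,8), (0,9), (1,0), (1,9) ...
Target (A=5, B=1) not in reachable set → no.

Answer: no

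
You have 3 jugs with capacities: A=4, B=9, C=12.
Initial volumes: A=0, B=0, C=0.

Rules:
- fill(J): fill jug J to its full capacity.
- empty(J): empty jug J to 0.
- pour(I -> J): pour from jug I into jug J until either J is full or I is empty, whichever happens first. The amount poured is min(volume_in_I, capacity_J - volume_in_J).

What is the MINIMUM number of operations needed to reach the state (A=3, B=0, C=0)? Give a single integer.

Answer: 4

Derivation:
BFS from (A=0, B=0, C=0). One shortest path:
  1. fill(C) -> (A=0 B=0 C=12)
  2. pour(C -> B) -> (A=0 B=9 C=3)
  3. empty(B) -> (A=0 B=0 C=3)
  4. pour(C -> A) -> (A=3 B=0 C=0)
Reached target in 4 moves.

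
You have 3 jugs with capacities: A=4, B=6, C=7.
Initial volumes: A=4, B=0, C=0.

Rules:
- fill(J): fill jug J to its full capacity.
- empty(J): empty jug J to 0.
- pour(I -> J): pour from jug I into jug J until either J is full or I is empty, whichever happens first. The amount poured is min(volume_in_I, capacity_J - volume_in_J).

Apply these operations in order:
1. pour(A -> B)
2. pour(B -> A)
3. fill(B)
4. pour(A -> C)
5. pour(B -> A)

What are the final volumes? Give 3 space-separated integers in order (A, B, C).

Answer: 4 2 4

Derivation:
Step 1: pour(A -> B) -> (A=0 B=4 C=0)
Step 2: pour(B -> A) -> (A=4 B=0 C=0)
Step 3: fill(B) -> (A=4 B=6 C=0)
Step 4: pour(A -> C) -> (A=0 B=6 C=4)
Step 5: pour(B -> A) -> (A=4 B=2 C=4)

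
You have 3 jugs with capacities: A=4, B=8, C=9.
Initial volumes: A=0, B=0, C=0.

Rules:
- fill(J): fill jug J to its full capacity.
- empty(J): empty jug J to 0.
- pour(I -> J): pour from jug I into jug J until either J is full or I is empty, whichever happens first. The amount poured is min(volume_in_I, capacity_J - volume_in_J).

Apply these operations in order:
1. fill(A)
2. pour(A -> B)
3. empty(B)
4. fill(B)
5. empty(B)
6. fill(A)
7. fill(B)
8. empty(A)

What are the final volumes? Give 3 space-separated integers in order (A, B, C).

Step 1: fill(A) -> (A=4 B=0 C=0)
Step 2: pour(A -> B) -> (A=0 B=4 C=0)
Step 3: empty(B) -> (A=0 B=0 C=0)
Step 4: fill(B) -> (A=0 B=8 C=0)
Step 5: empty(B) -> (A=0 B=0 C=0)
Step 6: fill(A) -> (A=4 B=0 C=0)
Step 7: fill(B) -> (A=4 B=8 C=0)
Step 8: empty(A) -> (A=0 B=8 C=0)

Answer: 0 8 0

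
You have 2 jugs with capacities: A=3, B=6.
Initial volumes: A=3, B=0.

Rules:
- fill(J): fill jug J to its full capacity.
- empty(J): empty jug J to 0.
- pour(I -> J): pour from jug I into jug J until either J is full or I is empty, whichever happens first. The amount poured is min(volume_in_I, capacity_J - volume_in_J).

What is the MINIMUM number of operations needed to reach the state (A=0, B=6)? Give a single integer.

BFS from (A=3, B=0). One shortest path:
  1. empty(A) -> (A=0 B=0)
  2. fill(B) -> (A=0 B=6)
Reached target in 2 moves.

Answer: 2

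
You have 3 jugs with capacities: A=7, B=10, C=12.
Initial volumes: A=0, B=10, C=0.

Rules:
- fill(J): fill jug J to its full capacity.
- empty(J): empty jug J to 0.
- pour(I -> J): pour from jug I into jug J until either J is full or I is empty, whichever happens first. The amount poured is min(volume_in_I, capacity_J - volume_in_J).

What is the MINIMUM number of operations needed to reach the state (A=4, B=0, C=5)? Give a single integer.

Answer: 7

Derivation:
BFS from (A=0, B=10, C=0). One shortest path:
  1. fill(A) -> (A=7 B=10 C=0)
  2. empty(B) -> (A=7 B=0 C=0)
  3. fill(C) -> (A=7 B=0 C=12)
  4. pour(A -> B) -> (A=0 B=7 C=12)
  5. pour(C -> A) -> (A=7 B=7 C=5)
  6. pour(A -> B) -> (A=4 B=10 C=5)
  7. empty(B) -> (A=4 B=0 C=5)
Reached target in 7 moves.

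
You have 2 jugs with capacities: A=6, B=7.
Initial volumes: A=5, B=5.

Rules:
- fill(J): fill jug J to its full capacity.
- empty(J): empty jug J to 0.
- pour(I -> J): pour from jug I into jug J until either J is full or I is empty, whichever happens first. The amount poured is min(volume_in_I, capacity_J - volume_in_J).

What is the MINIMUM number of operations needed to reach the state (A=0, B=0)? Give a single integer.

BFS from (A=5, B=5). One shortest path:
  1. empty(A) -> (A=0 B=5)
  2. empty(B) -> (A=0 B=0)
Reached target in 2 moves.

Answer: 2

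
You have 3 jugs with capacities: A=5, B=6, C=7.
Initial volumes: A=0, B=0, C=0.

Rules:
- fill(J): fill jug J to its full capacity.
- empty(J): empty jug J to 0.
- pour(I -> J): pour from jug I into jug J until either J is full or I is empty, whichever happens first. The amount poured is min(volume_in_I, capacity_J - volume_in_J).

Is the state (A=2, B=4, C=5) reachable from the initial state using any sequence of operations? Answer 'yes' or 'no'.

Answer: no

Derivation:
BFS explored all 216 reachable states.
Reachable set includes: (0,0,0), (0,0,1), (0,0,2), (0,0,3), (0,0,4), (0,0,5), (0,0,6), (0,0,7), (0,1,0), (0,1,1), (0,1,2), (0,1,3) ...
Target (A=2, B=4, C=5) not in reachable set → no.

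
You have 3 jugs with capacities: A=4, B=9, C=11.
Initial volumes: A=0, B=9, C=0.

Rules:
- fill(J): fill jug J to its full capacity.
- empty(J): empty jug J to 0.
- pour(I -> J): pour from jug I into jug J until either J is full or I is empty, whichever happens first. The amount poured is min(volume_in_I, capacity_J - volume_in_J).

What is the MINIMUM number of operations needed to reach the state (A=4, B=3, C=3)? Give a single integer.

BFS from (A=0, B=9, C=0). One shortest path:
  1. pour(B -> A) -> (A=4 B=5 C=0)
  2. empty(A) -> (A=0 B=5 C=0)
  3. pour(B -> C) -> (A=0 B=0 C=5)
  4. fill(B) -> (A=0 B=9 C=5)
  5. pour(B -> C) -> (A=0 B=3 C=11)
  6. pour(C -> A) -> (A=4 B=3 C=7)
  7. empty(A) -> (A=0 B=3 C=7)
  8. pour(C -> A) -> (A=4 B=3 C=3)
Reached target in 8 moves.

Answer: 8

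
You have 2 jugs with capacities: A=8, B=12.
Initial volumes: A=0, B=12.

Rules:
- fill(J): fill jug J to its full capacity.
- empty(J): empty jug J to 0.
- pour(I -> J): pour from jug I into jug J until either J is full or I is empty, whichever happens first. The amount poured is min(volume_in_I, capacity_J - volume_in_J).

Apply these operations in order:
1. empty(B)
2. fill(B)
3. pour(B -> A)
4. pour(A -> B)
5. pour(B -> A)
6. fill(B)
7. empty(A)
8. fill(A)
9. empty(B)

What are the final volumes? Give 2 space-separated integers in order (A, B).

Step 1: empty(B) -> (A=0 B=0)
Step 2: fill(B) -> (A=0 B=12)
Step 3: pour(B -> A) -> (A=8 B=4)
Step 4: pour(A -> B) -> (A=0 B=12)
Step 5: pour(B -> A) -> (A=8 B=4)
Step 6: fill(B) -> (A=8 B=12)
Step 7: empty(A) -> (A=0 B=12)
Step 8: fill(A) -> (A=8 B=12)
Step 9: empty(B) -> (A=8 B=0)

Answer: 8 0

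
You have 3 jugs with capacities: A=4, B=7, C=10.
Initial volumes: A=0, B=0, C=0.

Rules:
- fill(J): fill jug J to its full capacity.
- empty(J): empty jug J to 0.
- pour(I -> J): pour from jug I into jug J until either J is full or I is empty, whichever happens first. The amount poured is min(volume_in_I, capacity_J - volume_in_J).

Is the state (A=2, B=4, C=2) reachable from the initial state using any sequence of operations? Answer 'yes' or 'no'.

Answer: no

Derivation:
BFS explored all 278 reachable states.
Reachable set includes: (0,0,0), (0,0,1), (0,0,2), (0,0,3), (0,0,4), (0,0,5), (0,0,6), (0,0,7), (0,0,8), (0,0,9), (0,0,10), (0,1,0) ...
Target (A=2, B=4, C=2) not in reachable set → no.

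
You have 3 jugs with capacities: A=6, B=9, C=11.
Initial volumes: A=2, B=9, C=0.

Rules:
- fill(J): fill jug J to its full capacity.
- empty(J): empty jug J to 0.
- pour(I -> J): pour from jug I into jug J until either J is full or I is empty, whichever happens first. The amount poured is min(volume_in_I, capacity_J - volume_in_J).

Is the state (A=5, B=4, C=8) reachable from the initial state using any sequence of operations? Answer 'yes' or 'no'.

BFS explored all 440 reachable states.
Reachable set includes: (0,0,0), (0,0,1), (0,0,2), (0,0,3), (0,0,4), (0,0,5), (0,0,6), (0,0,7), (0,0,8), (0,0,9), (0,0,10), (0,0,11) ...
Target (A=5, B=4, C=8) not in reachable set → no.

Answer: no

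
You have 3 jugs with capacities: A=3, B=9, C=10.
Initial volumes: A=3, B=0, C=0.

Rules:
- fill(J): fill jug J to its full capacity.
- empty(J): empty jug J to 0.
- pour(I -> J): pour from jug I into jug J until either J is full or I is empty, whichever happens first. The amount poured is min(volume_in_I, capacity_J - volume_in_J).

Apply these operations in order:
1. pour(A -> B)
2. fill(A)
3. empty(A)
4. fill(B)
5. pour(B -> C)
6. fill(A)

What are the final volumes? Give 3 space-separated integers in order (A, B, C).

Answer: 3 0 9

Derivation:
Step 1: pour(A -> B) -> (A=0 B=3 C=0)
Step 2: fill(A) -> (A=3 B=3 C=0)
Step 3: empty(A) -> (A=0 B=3 C=0)
Step 4: fill(B) -> (A=0 B=9 C=0)
Step 5: pour(B -> C) -> (A=0 B=0 C=9)
Step 6: fill(A) -> (A=3 B=0 C=9)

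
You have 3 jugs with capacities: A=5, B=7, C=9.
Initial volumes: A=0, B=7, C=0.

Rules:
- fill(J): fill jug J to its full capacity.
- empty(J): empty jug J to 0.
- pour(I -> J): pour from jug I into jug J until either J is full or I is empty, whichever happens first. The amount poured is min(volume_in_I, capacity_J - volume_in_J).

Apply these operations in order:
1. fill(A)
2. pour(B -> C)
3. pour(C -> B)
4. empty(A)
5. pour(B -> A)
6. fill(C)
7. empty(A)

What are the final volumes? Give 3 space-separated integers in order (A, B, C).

Answer: 0 2 9

Derivation:
Step 1: fill(A) -> (A=5 B=7 C=0)
Step 2: pour(B -> C) -> (A=5 B=0 C=7)
Step 3: pour(C -> B) -> (A=5 B=7 C=0)
Step 4: empty(A) -> (A=0 B=7 C=0)
Step 5: pour(B -> A) -> (A=5 B=2 C=0)
Step 6: fill(C) -> (A=5 B=2 C=9)
Step 7: empty(A) -> (A=0 B=2 C=9)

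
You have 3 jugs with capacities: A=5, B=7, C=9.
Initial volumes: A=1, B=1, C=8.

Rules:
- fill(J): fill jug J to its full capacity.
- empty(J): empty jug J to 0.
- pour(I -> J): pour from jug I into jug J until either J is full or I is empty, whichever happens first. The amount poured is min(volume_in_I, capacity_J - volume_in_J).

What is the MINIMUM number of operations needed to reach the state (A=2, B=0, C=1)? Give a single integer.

BFS from (A=1, B=1, C=8). One shortest path:
  1. pour(B -> A) -> (A=2 B=0 C=8)
  2. pour(C -> B) -> (A=2 B=7 C=1)
  3. empty(B) -> (A=2 B=0 C=1)
Reached target in 3 moves.

Answer: 3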